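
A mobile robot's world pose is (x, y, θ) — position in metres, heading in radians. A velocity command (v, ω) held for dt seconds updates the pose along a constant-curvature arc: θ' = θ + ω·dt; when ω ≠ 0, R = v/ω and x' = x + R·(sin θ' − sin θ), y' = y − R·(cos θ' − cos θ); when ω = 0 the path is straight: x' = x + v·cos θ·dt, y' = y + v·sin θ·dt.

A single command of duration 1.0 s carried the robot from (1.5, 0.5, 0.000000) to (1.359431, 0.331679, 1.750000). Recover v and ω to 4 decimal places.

v = -0.2500, ω = 1.7500

Δθ = 1.750000 − 0.000000 = 1.750000
ω = Δθ/dt = 1.750000/1.0 = 1.7500
R = −Δy/(cos θ' − cos θ) = -0.1429
v = R·ω = -0.1429·1.7500 = -0.2500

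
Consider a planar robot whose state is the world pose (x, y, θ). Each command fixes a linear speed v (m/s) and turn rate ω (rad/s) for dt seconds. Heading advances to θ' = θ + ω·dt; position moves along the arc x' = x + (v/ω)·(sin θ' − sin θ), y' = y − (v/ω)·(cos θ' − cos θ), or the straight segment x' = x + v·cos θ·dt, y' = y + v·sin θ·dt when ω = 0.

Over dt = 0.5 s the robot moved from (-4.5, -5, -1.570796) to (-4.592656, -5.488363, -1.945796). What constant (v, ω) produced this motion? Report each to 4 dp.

Δθ = -1.945796 − -1.570796 = -0.375000
ω = Δθ/dt = -0.375000/0.5 = -0.7500
R = −Δy/(cos θ' − cos θ) = -1.3333
v = R·ω = -1.3333·-0.7500 = 1.0000

v = 1.0000, ω = -0.7500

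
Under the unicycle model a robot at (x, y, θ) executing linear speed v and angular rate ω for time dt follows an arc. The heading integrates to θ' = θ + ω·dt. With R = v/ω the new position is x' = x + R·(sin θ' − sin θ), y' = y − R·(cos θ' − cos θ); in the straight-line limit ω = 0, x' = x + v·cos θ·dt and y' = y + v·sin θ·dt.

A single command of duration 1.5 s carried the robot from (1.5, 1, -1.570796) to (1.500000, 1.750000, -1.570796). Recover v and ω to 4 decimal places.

Δθ = -1.570796 − -1.570796 = 0.000000
ω = Δθ/dt = 0.000000/1.5 = 0.0000
ω = 0 → v = (Δx·cos θ + Δy·sin θ)/dt = -0.5000

v = -0.5000, ω = 0.0000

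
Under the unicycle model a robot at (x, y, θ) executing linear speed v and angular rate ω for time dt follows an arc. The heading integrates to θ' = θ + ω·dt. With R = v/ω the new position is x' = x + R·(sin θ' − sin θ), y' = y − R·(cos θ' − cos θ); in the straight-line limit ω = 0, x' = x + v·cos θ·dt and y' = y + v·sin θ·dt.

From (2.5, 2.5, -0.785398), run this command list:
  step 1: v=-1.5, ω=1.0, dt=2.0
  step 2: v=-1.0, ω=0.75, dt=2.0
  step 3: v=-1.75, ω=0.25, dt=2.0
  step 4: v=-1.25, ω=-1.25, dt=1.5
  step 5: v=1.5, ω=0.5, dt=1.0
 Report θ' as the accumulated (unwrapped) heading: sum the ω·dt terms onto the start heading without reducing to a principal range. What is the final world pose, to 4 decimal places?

(5.1589, -0.0683, 1.8396)

step 1: θ'=1.2146 (R=-1.5000) → pose (0.0335, 1.9624, 1.2146)
step 2: θ'=2.7146 (R=-1.3333) → pose (0.7310, 0.2838, 2.7146)
step 3: θ'=3.2146 (R=-7.0000) → pose (4.1405, -0.3260, 3.2146)
step 4: θ'=1.3396 (R=1.0000) → pose (5.1868, -1.5525, 1.3396)
step 5: θ'=1.8396 (R=3.0000) → pose (5.1589, -0.0683, 1.8396)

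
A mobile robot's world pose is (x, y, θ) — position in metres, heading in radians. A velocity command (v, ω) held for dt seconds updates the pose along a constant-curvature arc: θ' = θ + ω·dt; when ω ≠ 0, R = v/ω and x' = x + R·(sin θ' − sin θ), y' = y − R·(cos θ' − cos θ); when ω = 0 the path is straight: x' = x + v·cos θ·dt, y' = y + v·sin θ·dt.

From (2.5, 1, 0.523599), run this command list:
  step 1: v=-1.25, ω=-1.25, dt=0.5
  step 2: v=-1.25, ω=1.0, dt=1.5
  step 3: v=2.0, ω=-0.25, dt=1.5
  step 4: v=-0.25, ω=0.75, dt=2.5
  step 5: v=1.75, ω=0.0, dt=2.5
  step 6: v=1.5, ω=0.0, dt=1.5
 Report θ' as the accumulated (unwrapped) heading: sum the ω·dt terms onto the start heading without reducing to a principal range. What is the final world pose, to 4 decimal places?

(-4.6354, 3.7304, 2.8986)

step 1: θ'=-0.1014 (R=1.0000) → pose (1.8988, 0.8712, -0.1014)
step 2: θ'=1.3986 (R=-1.2500) → pose (0.5407, -0.1582, 1.3986)
step 3: θ'=1.0236 (R=-8.0000) → pose (1.5905, 2.6334, 1.0236)
step 4: θ'=2.8986 (R=-0.3333) → pose (1.7950, 2.1364, 2.8986)
step 5: θ'=2.8986 (straight) → pose (-2.4515, 3.1890, 2.8986)
step 6: θ'=2.8986 (straight) → pose (-4.6354, 3.7304, 2.8986)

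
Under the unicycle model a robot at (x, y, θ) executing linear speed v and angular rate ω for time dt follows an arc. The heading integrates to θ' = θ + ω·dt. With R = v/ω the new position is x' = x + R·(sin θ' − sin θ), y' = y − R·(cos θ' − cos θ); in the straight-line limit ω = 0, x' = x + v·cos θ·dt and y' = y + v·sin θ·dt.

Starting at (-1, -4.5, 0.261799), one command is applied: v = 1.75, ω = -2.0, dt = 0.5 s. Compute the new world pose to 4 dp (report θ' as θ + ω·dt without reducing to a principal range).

θ' = 0.2618 + -2.0·0.5 = -0.7382
R = v/ω = 1.75/-2.0 = -0.8750
x' = -1 + -0.8750·(sin -0.7382 − sin 0.2618) = -0.1847
y' = -4.5 − -0.8750·(cos -0.7382 − cos 0.2618) = -4.6980

(-0.1847, -4.6980, -0.7382)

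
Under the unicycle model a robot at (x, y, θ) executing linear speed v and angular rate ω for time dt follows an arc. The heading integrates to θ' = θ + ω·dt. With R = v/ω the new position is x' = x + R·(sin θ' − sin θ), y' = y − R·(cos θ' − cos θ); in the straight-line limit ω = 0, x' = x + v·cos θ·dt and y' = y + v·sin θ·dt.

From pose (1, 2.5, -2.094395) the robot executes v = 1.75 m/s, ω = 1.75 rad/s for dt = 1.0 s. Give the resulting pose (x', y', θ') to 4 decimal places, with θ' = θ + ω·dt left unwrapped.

θ' = -2.0944 + 1.75·1.0 = -0.3444
R = v/ω = 1.75/1.75 = 1.0000
x' = 1 + 1.0000·(sin -0.3444 − sin -2.0944) = 1.5284
y' = 2.5 − 1.0000·(cos -0.3444 − cos -2.0944) = 1.0587

(1.5284, 1.0587, -0.3444)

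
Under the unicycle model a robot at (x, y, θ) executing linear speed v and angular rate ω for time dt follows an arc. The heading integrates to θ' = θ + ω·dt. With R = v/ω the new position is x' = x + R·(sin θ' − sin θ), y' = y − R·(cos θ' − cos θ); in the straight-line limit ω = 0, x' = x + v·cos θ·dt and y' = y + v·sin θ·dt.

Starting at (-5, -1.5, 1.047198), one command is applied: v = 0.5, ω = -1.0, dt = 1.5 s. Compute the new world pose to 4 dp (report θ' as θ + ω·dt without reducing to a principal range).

(-4.3482, -1.3004, -0.4528)

θ' = 1.0472 + -1.0·1.5 = -0.4528
R = v/ω = 0.5/-1.0 = -0.5000
x' = -5 + -0.5000·(sin -0.4528 − sin 1.0472) = -4.3482
y' = -1.5 − -0.5000·(cos -0.4528 − cos 1.0472) = -1.3004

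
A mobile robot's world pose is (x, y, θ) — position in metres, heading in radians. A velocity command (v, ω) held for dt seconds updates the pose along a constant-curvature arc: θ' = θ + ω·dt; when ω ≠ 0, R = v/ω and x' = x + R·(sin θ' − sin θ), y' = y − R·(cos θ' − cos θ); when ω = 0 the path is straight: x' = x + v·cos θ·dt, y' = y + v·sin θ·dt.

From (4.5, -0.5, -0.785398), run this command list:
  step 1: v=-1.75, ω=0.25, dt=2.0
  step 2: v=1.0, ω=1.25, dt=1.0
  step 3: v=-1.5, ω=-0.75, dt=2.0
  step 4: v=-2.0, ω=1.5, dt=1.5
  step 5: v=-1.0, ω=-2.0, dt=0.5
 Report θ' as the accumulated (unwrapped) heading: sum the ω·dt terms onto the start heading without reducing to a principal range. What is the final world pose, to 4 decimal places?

(-2.4273, -0.7889, 0.7146)

step 1: θ'=-0.2854 (R=-7.0000) → pose (1.5210, 1.2671, -0.2854)
step 2: θ'=0.9646 (R=0.8000) → pose (2.4037, 1.5789, 0.9646)
step 3: θ'=-0.5354 (R=2.0000) → pose (-0.2603, 0.9983, -0.5354)
step 4: θ'=1.7146 (R=-1.3333) → pose (-2.2601, -0.3395, 1.7146)
step 5: θ'=0.7146 (R=0.5000) → pose (-2.4273, -0.7889, 0.7146)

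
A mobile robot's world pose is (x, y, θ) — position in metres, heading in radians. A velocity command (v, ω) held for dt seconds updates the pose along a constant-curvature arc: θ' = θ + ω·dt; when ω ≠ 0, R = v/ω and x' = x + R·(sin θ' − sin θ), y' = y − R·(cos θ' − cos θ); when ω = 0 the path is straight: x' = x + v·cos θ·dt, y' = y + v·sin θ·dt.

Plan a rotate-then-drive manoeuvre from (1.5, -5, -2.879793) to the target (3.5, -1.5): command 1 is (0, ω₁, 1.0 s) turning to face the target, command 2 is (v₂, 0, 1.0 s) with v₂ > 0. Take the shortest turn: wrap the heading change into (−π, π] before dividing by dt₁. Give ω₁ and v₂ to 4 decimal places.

heading to target = atan2(-1.5−-5, 3.5−1.5) = 1.0517
Δθ = wrap(1.0517 − -2.8798) = -2.3517; ω₁ = Δθ/dt₁ = -2.3517
distance = √((3.5−1.5)² + (-1.5−-5)²) = 4.0311; v₂ = distance/dt₂ = 4.0311

ω₁ = -2.3517, v₂ = 4.0311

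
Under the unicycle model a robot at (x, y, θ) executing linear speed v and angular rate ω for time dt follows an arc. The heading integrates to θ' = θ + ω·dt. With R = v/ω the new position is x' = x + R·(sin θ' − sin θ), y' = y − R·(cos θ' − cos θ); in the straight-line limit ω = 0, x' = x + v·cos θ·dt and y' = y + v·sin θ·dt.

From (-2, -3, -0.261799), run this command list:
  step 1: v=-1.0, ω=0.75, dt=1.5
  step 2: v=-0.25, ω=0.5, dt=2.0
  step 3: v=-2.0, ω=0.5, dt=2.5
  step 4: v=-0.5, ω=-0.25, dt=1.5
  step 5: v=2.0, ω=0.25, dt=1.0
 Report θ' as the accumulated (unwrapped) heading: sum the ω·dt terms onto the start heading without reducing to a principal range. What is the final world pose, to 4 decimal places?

(-0.9302, -6.3473, 2.9882)

step 1: θ'=0.8632 (R=-1.3333) → pose (-3.3583, -3.4212, 0.8632)
step 2: θ'=1.8632 (R=-0.5000) → pose (-3.4571, -3.8904, 1.8632)
step 3: θ'=3.1132 (R=-4.0000) → pose (0.2595, -6.7357, 3.1132)
step 4: θ'=2.7382 (R=2.0000) → pose (0.9878, -6.8954, 2.7382)
step 5: θ'=2.9882 (R=8.0000) → pose (-0.9302, -6.3473, 2.9882)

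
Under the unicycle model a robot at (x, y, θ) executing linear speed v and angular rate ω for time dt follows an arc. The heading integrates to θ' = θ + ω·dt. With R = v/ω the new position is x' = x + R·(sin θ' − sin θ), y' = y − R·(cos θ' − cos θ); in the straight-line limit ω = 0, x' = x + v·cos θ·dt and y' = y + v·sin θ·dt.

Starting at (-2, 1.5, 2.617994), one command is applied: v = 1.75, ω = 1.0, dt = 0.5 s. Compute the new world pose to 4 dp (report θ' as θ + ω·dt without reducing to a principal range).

θ' = 2.6180 + 1.0·0.5 = 3.1180
R = v/ω = 1.75/1.0 = 1.7500
x' = -2 + 1.7500·(sin 3.1180 − sin 2.6180) = -2.8337
y' = 1.5 − 1.7500·(cos 3.1180 − cos 2.6180) = 1.7340

(-2.8337, 1.7340, 3.1180)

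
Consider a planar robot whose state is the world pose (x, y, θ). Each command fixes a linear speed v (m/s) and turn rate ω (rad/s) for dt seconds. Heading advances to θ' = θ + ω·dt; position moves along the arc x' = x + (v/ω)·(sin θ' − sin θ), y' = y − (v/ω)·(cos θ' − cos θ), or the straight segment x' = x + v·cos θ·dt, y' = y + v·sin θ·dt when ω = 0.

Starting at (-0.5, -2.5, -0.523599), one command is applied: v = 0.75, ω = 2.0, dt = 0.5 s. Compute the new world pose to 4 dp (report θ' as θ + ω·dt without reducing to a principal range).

θ' = -0.5236 + 2.0·0.5 = 0.4764
R = v/ω = 0.75/2.0 = 0.3750
x' = -0.5 + 0.3750·(sin 0.4764 − sin -0.5236) = -0.1405
y' = -2.5 − 0.3750·(cos 0.4764 − cos -0.5236) = -2.5085

(-0.1405, -2.5085, 0.4764)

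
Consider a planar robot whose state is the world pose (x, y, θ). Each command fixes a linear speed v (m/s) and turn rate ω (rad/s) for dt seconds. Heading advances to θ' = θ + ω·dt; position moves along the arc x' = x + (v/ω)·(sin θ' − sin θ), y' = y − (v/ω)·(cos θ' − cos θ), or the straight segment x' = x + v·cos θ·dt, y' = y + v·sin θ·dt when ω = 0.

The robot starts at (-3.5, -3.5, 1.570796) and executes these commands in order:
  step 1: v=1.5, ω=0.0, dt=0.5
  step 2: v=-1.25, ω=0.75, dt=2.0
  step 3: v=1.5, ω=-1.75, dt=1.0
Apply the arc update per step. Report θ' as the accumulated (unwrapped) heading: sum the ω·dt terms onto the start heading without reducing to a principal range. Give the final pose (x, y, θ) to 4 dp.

step 1: θ'=1.5708 (straight) → pose (-3.5000, -2.7500, 1.5708)
step 2: θ'=3.0708 (R=-1.6667) → pose (-1.9512, -4.4125, 3.0708)
step 3: θ'=1.3208 (R=-0.8571) → pose (-2.7211, -3.3454, 1.3208)

(-2.7211, -3.3454, 1.3208)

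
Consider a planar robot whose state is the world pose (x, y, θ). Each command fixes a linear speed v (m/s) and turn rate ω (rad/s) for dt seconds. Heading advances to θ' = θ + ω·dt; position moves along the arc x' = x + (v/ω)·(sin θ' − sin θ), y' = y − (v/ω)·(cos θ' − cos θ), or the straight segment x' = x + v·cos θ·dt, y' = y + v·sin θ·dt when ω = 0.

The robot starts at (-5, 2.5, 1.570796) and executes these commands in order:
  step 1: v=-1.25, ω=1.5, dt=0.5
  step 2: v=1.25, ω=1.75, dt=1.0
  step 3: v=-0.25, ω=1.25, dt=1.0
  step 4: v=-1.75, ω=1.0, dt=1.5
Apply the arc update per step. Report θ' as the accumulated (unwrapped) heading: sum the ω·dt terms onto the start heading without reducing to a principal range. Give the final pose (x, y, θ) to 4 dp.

(-8.1995, 2.6095, 6.8208)

step 1: θ'=2.3208 (R=-0.8333) → pose (-4.7764, 1.9320, 2.3208)
step 2: θ'=4.0708 (R=0.7143) → pose (-5.8713, 1.8726, 4.0708)
step 3: θ'=5.3208 (R=-0.2000) → pose (-5.8674, 2.1066, 5.3208)
step 4: θ'=6.8208 (R=-1.7500) → pose (-8.1995, 2.6095, 6.8208)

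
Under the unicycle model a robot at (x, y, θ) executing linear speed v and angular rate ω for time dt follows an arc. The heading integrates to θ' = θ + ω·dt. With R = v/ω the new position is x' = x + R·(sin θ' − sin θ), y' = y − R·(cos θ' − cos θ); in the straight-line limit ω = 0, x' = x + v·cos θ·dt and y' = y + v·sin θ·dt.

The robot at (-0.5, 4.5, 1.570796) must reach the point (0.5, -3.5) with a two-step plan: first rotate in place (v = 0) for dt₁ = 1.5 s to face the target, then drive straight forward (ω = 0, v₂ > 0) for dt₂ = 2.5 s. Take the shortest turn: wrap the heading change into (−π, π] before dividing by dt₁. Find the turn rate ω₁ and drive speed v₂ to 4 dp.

heading to target = atan2(-3.5−4.5, 0.5−-0.5) = -1.4464
Δθ = wrap(-1.4464 − 1.5708) = -3.0172; ω₁ = Δθ/dt₁ = -2.0115
distance = √((0.5−-0.5)² + (-3.5−4.5)²) = 8.0623; v₂ = distance/dt₂ = 3.2249

ω₁ = -2.0115, v₂ = 3.2249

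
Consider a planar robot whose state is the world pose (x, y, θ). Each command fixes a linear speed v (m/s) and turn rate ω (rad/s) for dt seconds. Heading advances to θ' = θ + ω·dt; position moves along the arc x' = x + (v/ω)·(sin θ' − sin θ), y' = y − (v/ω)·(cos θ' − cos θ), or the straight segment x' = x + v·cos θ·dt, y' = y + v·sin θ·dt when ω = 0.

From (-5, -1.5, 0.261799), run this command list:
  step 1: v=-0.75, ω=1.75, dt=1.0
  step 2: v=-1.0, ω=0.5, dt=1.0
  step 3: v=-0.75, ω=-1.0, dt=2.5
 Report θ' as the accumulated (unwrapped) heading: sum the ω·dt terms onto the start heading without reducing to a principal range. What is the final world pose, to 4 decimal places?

step 1: θ'=2.0118 (R=-0.4286) → pose (-5.2766, -2.0969, 2.0118)
step 2: θ'=2.5118 (R=-2.0000) → pose (-4.6460, -2.8595, 2.5118)
step 3: θ'=0.0118 (R=0.7500) → pose (-5.0788, -4.2156, 0.0118)

(-5.0788, -4.2156, 0.0118)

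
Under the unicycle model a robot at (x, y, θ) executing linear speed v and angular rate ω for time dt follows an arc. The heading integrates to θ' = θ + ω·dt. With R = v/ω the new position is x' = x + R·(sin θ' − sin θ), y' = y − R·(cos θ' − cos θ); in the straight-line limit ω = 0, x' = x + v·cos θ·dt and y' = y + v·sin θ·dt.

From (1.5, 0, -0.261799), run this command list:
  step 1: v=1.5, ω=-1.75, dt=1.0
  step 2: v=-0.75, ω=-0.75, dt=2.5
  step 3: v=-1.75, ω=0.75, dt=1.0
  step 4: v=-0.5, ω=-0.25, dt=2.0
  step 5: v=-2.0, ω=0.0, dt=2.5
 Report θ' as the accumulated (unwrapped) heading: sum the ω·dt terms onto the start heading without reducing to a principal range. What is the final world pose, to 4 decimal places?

step 1: θ'=-2.0118 (R=-0.8571) → pose (2.0533, -1.1938, -2.0118)
step 2: θ'=-3.8868 (R=1.0000) → pose (3.6357, -0.8857, -3.8868)
step 3: θ'=-3.1368 (R=-2.3333) → pose (5.2292, -1.5041, -3.1368)
step 4: θ'=-3.6368 (R=2.0000) → pose (6.1892, -1.7444, -3.6368)
step 5: θ'=-3.6368 (straight) → pose (10.5886, -4.1204, -3.6368)

(10.5886, -4.1204, -3.6368)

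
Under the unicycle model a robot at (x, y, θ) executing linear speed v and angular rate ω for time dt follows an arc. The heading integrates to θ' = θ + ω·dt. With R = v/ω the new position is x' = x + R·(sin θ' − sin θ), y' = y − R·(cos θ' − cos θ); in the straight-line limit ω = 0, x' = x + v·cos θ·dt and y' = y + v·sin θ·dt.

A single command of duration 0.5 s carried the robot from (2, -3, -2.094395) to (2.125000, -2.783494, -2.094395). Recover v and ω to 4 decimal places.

Δθ = -2.094395 − -2.094395 = 0.000000
ω = Δθ/dt = 0.000000/0.5 = 0.0000
ω = 0 → v = (Δx·cos θ + Δy·sin θ)/dt = -0.5000

v = -0.5000, ω = 0.0000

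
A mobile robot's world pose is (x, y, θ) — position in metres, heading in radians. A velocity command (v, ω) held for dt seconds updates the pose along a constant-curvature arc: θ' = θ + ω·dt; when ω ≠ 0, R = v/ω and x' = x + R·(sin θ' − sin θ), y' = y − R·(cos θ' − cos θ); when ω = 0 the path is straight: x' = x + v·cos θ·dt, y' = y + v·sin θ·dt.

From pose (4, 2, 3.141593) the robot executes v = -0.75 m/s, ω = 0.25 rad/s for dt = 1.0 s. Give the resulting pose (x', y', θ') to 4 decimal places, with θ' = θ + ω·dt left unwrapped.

θ' = 3.1416 + 0.25·1.0 = 3.3916
R = v/ω = -0.75/0.25 = -3.0000
x' = 4 + -3.0000·(sin 3.3916 − sin 3.1416) = 4.7422
y' = 2 − -3.0000·(cos 3.3916 − cos 3.1416) = 2.0933

(4.7422, 2.0933, 3.3916)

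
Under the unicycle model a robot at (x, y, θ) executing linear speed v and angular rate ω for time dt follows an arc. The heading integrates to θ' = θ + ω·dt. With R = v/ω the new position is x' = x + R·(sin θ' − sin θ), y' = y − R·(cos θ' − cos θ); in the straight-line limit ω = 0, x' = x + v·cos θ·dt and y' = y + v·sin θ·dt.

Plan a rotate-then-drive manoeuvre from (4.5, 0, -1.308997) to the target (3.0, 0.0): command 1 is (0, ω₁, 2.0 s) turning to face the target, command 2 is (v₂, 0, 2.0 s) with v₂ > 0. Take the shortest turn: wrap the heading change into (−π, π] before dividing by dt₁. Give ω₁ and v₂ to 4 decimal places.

heading to target = atan2(0−0, 3−4.5) = 3.1416
Δθ = wrap(3.1416 − -1.3090) = -1.8326; ω₁ = Δθ/dt₁ = -0.9163
distance = √((3−4.5)² + (0−0)²) = 1.5000; v₂ = distance/dt₂ = 0.7500

ω₁ = -0.9163, v₂ = 0.7500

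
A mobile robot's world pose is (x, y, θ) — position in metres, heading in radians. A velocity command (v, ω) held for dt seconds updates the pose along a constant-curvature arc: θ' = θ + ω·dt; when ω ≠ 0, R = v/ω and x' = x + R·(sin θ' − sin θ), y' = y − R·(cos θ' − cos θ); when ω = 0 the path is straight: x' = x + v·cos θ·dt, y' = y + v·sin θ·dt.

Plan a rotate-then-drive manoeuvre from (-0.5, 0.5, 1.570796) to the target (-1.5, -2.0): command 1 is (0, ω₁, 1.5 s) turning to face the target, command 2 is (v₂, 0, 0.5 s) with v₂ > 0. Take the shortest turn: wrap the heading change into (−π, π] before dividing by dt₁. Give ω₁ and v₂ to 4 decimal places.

heading to target = atan2(-2−0.5, -1.5−-0.5) = -1.9513
Δθ = wrap(-1.9513 − 1.5708) = 2.7611; ω₁ = Δθ/dt₁ = 1.8407
distance = √((-1.5−-0.5)² + (-2−0.5)²) = 2.6926; v₂ = distance/dt₂ = 5.3852

ω₁ = 1.8407, v₂ = 5.3852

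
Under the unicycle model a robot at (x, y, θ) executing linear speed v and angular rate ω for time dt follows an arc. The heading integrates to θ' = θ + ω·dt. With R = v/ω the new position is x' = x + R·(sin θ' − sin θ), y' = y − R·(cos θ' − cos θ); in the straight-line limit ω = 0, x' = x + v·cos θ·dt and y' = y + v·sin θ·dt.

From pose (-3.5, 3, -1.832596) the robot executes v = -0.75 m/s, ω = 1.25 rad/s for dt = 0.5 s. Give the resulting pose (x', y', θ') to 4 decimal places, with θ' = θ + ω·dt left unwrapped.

θ' = -1.8326 + 1.25·0.5 = -1.2076
R = v/ω = -0.75/1.25 = -0.6000
x' = -3.5 + -0.6000·(sin -1.2076 − sin -1.8326) = -3.5187
y' = 3 − -0.6000·(cos -1.2076 − cos -1.8326) = 3.3685

(-3.5187, 3.3685, -1.2076)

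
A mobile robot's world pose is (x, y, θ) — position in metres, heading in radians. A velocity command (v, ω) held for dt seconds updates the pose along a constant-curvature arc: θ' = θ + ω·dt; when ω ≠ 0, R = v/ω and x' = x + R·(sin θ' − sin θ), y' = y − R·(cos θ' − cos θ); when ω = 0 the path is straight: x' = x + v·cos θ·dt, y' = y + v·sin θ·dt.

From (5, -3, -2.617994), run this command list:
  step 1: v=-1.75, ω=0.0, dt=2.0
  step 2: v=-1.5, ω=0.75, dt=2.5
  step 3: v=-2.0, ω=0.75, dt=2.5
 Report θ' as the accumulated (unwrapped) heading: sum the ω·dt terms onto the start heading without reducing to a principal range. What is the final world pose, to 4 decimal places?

(4.1660, 1.1240, 1.1320)

step 1: θ'=-2.6180 (straight) → pose (8.0311, -1.2500, -2.6180)
step 2: θ'=-0.7430 (R=-2.0000) → pose (8.3841, 1.9549, -0.7430)
step 3: θ'=1.1320 (R=-2.6667) → pose (4.1660, 1.1240, 1.1320)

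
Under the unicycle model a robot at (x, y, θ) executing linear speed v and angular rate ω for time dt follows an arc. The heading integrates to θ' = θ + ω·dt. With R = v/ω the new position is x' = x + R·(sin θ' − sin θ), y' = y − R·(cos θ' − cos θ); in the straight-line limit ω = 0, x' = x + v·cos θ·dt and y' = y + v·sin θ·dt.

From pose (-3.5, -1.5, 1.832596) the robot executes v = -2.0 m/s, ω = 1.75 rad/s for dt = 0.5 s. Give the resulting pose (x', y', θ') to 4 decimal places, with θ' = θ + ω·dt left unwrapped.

θ' = 1.8326 + 1.75·0.5 = 2.7076
R = v/ω = -2.0/1.75 = -1.1429
x' = -3.5 + -1.1429·(sin 2.7076 − sin 1.8326) = -2.8767
y' = -1.5 − -1.1429·(cos 2.7076 − cos 1.8326) = -2.2411

(-2.8767, -2.2411, 2.7076)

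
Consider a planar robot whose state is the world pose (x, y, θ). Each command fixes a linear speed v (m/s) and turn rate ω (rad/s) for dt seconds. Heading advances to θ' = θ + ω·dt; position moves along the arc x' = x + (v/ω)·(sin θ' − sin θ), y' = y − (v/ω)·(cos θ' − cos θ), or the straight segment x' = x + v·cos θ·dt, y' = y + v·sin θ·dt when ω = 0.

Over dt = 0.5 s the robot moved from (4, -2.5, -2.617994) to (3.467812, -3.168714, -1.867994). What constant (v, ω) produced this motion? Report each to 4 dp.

v = 1.7500, ω = 1.5000

Δθ = -1.867994 − -2.617994 = 0.750000
ω = Δθ/dt = 0.750000/0.5 = 1.5000
R = −Δy/(cos θ' − cos θ) = 1.1667
v = R·ω = 1.1667·1.5000 = 1.7500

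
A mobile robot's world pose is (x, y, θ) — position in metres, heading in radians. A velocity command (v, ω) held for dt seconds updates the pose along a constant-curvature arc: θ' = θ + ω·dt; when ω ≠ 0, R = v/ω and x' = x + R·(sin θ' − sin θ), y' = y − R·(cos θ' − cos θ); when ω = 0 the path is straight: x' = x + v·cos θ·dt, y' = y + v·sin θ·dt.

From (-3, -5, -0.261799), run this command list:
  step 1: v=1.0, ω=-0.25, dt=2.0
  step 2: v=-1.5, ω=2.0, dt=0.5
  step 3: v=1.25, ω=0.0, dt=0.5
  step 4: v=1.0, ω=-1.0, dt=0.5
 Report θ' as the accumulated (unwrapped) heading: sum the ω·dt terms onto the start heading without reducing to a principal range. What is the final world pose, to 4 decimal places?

(-0.8669, -5.6416, -0.2618)

step 1: θ'=-0.7618 (R=-4.0000) → pose (-1.2744, -5.9693, -0.7618)
step 2: θ'=0.2382 (R=-0.7500) → pose (-1.9690, -5.7832, 0.2382)
step 3: θ'=0.2382 (straight) → pose (-1.3617, -5.6357, 0.2382)
step 4: θ'=-0.2618 (R=-1.0000) → pose (-0.8669, -5.6416, -0.2618)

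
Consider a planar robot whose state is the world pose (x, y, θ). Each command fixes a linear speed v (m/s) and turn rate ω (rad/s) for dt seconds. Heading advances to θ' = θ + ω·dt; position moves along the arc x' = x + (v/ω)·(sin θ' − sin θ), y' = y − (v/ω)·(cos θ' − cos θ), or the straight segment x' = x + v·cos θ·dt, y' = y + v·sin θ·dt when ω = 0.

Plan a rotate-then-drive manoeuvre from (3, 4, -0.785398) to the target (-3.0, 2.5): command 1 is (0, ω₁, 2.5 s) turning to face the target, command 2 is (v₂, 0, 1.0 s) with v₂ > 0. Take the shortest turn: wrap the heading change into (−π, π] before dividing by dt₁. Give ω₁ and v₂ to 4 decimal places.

heading to target = atan2(2.5−4, -3−3) = -2.8966
Δθ = wrap(-2.8966 − -0.7854) = -2.1112; ω₁ = Δθ/dt₁ = -0.8445
distance = √((-3−3)² + (2.5−4)²) = 6.1847; v₂ = distance/dt₂ = 6.1847

ω₁ = -0.8445, v₂ = 6.1847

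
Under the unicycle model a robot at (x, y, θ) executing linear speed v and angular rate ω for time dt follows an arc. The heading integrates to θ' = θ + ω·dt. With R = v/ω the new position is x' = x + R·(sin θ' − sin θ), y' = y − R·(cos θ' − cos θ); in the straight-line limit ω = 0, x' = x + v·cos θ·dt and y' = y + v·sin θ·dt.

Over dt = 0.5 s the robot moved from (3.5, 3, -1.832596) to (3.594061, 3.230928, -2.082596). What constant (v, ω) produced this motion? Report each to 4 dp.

Δθ = -2.082596 − -1.832596 = -0.250000
ω = Δθ/dt = -0.250000/0.5 = -0.5000
R = −Δy/(cos θ' − cos θ) = 1.0000
v = R·ω = 1.0000·-0.5000 = -0.5000

v = -0.5000, ω = -0.5000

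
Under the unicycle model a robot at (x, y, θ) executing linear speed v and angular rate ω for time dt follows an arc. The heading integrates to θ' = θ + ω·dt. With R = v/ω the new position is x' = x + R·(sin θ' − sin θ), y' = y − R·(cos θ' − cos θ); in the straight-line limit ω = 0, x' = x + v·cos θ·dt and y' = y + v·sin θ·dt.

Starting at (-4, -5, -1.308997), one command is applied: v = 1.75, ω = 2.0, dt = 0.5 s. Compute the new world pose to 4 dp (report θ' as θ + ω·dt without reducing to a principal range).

θ' = -1.3090 + 2.0·0.5 = -0.3090
R = v/ω = 1.75/2.0 = 0.8750
x' = -4 + 0.8750·(sin -0.3090 − sin -1.3090) = -3.4209
y' = -5 − 0.8750·(cos -0.3090 − cos -1.3090) = -5.6071

(-3.4209, -5.6071, -0.3090)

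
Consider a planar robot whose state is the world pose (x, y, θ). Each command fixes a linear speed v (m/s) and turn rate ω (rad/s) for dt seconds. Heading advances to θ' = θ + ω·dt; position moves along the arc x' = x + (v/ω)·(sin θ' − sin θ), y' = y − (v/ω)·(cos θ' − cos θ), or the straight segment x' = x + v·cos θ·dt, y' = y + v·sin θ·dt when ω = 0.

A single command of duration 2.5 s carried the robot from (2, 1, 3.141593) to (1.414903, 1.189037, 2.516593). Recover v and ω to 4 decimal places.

Δθ = 2.516593 − 3.141593 = -0.625000
ω = Δθ/dt = -0.625000/2.5 = -0.2500
R = Δx/(sin θ' − sin θ) = -1.0000
v = R·ω = -1.0000·-0.2500 = 0.2500

v = 0.2500, ω = -0.2500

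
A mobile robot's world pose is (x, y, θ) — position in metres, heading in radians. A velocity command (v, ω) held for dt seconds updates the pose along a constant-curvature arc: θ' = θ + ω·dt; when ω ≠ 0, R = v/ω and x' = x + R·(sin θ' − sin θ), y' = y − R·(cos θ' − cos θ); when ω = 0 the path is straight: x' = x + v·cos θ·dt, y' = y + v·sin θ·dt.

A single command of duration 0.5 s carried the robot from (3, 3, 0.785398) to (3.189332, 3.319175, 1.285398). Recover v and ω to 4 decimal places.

v = 0.7500, ω = 1.0000

Δθ = 1.285398 − 0.785398 = 0.500000
ω = Δθ/dt = 0.500000/0.5 = 1.0000
R = −Δy/(cos θ' − cos θ) = 0.7500
v = R·ω = 0.7500·1.0000 = 0.7500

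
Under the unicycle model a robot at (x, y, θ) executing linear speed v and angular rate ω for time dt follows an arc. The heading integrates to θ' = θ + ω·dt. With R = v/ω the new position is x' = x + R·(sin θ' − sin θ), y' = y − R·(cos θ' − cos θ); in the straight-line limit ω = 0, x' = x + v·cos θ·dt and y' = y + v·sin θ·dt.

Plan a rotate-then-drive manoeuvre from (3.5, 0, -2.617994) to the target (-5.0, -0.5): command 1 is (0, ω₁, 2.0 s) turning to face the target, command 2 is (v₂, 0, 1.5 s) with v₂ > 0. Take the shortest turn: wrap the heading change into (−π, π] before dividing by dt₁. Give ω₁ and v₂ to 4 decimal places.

ω₁ = -0.2324, v₂ = 5.6765

heading to target = atan2(-0.5−0, -5−3.5) = -3.0828
Δθ = wrap(-3.0828 − -2.6180) = -0.4648; ω₁ = Δθ/dt₁ = -0.2324
distance = √((-5−3.5)² + (-0.5−0)²) = 8.5147; v₂ = distance/dt₂ = 5.6765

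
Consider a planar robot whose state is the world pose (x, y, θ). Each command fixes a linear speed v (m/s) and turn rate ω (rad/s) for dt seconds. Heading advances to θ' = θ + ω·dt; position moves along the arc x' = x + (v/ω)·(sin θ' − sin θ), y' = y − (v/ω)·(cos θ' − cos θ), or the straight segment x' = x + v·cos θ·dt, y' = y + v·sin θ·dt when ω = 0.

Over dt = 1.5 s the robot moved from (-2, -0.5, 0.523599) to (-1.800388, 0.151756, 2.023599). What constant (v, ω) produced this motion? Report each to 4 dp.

v = 0.5000, ω = 1.0000

Δθ = 2.023599 − 0.523599 = 1.500000
ω = Δθ/dt = 1.500000/1.5 = 1.0000
R = −Δy/(cos θ' − cos θ) = 0.5000
v = R·ω = 0.5000·1.0000 = 0.5000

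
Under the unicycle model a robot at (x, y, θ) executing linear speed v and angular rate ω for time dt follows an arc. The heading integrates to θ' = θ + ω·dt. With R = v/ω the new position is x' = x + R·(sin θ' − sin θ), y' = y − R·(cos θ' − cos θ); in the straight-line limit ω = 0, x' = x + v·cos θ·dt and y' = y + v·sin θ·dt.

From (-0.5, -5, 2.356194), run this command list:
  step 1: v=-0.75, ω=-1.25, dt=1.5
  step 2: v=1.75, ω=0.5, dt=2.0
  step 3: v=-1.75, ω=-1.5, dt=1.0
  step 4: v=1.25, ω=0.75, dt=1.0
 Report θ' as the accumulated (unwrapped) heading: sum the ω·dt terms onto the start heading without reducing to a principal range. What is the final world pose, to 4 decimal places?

(1.1798, -3.8031, 0.7312)

step 1: θ'=0.4812 (R=0.6000) → pose (-0.6466, -5.9561, 0.4812)
step 2: θ'=1.4812 (R=3.5000) → pose (1.2195, -3.1668, 1.4812)
step 3: θ'=-0.0188 (R=1.1667) → pose (0.0355, -4.2288, -0.0188)
step 4: θ'=0.7312 (R=1.6667) → pose (1.1798, -3.8031, 0.7312)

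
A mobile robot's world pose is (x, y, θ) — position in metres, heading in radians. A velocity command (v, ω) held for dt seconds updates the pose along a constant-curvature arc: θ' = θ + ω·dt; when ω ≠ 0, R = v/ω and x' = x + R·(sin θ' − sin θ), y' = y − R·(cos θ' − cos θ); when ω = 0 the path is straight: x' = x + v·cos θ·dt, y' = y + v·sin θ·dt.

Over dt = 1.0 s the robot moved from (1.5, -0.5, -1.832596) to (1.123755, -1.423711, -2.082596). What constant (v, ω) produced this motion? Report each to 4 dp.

Δθ = -2.082596 − -1.832596 = -0.250000
ω = Δθ/dt = -0.250000/1.0 = -0.2500
R = −Δy/(cos θ' − cos θ) = -4.0000
v = R·ω = -4.0000·-0.2500 = 1.0000

v = 1.0000, ω = -0.2500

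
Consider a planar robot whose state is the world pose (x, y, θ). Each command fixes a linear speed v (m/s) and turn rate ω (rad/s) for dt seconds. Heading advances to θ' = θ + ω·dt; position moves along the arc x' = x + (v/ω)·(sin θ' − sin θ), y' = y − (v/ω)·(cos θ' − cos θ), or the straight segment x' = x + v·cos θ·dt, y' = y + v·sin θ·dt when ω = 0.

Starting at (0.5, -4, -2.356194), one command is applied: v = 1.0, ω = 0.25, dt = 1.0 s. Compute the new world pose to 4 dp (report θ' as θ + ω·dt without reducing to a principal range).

(-0.1118, -4.7877, -2.1062)

θ' = -2.3562 + 0.25·1.0 = -2.1062
R = v/ω = 1.0/0.25 = 4.0000
x' = 0.5 + 4.0000·(sin -2.1062 − sin -2.3562) = -0.1118
y' = -4 − 4.0000·(cos -2.1062 − cos -2.3562) = -4.7877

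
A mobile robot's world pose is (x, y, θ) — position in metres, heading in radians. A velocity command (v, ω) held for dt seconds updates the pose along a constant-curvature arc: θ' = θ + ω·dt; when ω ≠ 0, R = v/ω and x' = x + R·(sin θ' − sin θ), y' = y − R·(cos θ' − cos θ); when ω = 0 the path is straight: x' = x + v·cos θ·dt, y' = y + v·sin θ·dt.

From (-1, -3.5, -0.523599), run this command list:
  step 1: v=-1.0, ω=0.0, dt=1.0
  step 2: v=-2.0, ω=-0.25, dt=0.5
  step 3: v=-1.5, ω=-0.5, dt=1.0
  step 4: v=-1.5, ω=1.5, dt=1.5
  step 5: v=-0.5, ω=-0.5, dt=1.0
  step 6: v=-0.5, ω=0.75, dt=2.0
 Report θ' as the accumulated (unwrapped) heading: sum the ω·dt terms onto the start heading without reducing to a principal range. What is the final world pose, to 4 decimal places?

(-5.9508, -2.5024, 2.1014)

step 1: θ'=-0.5236 (straight) → pose (-1.8660, -3.0000, -0.5236)
step 2: θ'=-0.6486 (R=8.0000) → pose (-2.6986, -2.4472, -0.6486)
step 3: θ'=-1.1486 (R=3.0000) → pose (-3.6229, -1.2857, -1.1486)
step 4: θ'=1.1014 (R=-1.0000) → pose (-5.4270, -1.2432, 1.1014)
step 5: θ'=0.6014 (R=1.0000) → pose (-5.7530, -1.6154, 0.6014)
step 6: θ'=2.1014 (R=-0.6667) → pose (-5.9508, -2.5024, 2.1014)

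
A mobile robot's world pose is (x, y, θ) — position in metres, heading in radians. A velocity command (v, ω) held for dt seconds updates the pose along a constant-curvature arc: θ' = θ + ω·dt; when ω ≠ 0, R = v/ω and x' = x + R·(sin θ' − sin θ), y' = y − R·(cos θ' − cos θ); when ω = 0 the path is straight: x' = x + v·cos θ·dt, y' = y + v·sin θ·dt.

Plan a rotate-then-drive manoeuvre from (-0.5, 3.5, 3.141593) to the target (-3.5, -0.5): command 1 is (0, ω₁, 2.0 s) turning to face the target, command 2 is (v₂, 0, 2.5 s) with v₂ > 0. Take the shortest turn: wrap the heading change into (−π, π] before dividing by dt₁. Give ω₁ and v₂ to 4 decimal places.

ω₁ = 0.4636, v₂ = 2.0000

heading to target = atan2(-0.5−3.5, -3.5−-0.5) = -2.2143
Δθ = wrap(-2.2143 − 3.1416) = 0.9273; ω₁ = Δθ/dt₁ = 0.4636
distance = √((-3.5−-0.5)² + (-0.5−3.5)²) = 5.0000; v₂ = distance/dt₂ = 2.0000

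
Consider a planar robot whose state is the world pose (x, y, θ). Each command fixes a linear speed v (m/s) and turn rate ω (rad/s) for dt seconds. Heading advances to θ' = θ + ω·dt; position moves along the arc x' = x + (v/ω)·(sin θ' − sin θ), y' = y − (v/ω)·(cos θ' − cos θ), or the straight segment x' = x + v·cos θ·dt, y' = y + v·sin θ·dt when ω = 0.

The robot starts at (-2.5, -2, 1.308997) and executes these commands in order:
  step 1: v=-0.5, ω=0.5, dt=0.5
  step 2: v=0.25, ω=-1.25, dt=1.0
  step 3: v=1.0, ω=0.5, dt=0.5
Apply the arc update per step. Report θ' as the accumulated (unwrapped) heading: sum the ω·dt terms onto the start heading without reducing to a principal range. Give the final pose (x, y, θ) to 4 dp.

(-1.9424, -1.8491, 0.5590)

step 1: θ'=1.5590 (R=-1.0000) → pose (-2.5340, -2.2470, 1.5590)
step 2: θ'=0.3090 (R=-0.2000) → pose (-2.3948, -2.0589, 0.3090)
step 3: θ'=0.5590 (R=2.0000) → pose (-1.9424, -1.8491, 0.5590)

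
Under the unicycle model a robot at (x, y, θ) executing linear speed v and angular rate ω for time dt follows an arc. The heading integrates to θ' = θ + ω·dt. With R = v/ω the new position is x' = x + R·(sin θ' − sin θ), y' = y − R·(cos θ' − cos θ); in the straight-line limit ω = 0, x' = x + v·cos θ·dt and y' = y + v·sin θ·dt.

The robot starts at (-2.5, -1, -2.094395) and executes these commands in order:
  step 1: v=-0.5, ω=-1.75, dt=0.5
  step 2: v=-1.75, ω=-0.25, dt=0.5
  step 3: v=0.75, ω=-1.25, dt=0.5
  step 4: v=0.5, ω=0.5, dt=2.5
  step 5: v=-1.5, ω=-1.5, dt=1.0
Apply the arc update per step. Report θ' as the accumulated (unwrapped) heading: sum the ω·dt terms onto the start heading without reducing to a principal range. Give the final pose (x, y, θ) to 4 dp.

(-1.5981, -0.8301, -3.9694)

step 1: θ'=-2.9694 (R=0.2857) → pose (-2.3015, -0.8614, -2.9694)
step 2: θ'=-3.0944 (R=7.0000) → pose (-1.4323, -0.7656, -3.0944)
step 3: θ'=-3.7194 (R=-0.6000) → pose (-1.7884, -0.6689, -3.7194)
step 4: θ'=-2.4694 (R=1.0000) → pose (-2.9573, -0.7241, -2.4694)
step 5: θ'=-3.9694 (R=1.0000) → pose (-1.5981, -0.8301, -3.9694)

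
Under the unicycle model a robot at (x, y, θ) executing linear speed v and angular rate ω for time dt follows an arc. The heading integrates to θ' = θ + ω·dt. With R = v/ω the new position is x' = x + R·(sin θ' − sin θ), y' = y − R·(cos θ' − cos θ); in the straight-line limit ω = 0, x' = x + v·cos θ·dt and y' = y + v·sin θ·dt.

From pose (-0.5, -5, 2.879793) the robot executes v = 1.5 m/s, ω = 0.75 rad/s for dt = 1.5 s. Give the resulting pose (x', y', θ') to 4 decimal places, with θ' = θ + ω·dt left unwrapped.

(-2.5375, -5.6318, 4.0048)

θ' = 2.8798 + 0.75·1.5 = 4.0048
R = v/ω = 1.5/0.75 = 2.0000
x' = -0.5 + 2.0000·(sin 4.0048 − sin 2.8798) = -2.5375
y' = -5 − 2.0000·(cos 4.0048 − cos 2.8798) = -5.6318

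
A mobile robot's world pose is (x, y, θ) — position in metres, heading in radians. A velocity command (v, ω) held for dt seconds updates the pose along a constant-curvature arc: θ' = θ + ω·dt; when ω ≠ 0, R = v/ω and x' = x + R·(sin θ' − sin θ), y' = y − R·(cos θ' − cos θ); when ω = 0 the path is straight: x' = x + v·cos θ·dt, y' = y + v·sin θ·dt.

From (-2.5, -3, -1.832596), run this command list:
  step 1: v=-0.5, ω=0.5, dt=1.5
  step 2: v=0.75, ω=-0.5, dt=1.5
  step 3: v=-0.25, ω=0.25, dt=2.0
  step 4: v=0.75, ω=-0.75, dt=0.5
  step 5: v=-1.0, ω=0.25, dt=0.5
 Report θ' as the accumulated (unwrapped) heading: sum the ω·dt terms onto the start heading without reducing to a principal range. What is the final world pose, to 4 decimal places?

(-2.3968, -2.7432, -1.5826)

step 1: θ'=-1.0826 (R=-1.0000) → pose (-2.5827, -2.2721, -1.0826)
step 2: θ'=-1.8326 (R=-1.5000) → pose (-2.4586, -3.3639, -1.8326)
step 3: θ'=-1.3326 (R=-1.0000) → pose (-2.4528, -2.8692, -1.3326)
step 4: θ'=-1.7076 (R=-1.0000) → pose (-2.4339, -3.2415, -1.7076)
step 5: θ'=-1.5826 (R=-4.0000) → pose (-2.3968, -2.7432, -1.5826)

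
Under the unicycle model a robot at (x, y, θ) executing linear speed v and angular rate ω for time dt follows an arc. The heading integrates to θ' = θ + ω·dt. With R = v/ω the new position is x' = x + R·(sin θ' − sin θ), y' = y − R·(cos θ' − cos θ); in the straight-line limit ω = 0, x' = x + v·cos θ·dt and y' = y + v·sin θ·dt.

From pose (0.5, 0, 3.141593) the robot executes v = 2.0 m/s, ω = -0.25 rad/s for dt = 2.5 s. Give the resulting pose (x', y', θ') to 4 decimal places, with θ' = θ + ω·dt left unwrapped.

(-4.1808, 1.5123, 2.5166)

θ' = 3.1416 + -0.25·2.5 = 2.5166
R = v/ω = 2.0/-0.25 = -8.0000
x' = 0.5 + -8.0000·(sin 2.5166 − sin 3.1416) = -4.1808
y' = 0 − -8.0000·(cos 2.5166 − cos 3.1416) = 1.5123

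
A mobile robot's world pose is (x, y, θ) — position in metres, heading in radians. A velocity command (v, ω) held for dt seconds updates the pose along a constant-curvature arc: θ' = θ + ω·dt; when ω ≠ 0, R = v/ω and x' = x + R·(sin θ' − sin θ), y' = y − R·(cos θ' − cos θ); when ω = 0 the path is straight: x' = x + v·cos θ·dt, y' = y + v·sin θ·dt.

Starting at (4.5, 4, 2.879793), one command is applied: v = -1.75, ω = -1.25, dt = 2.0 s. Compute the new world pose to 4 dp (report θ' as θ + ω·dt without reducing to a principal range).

θ' = 2.8798 + -1.25·2.0 = 0.3798
R = v/ω = -1.75/-1.25 = 1.4000
x' = 4.5 + 1.4000·(sin 0.3798 − sin 2.8798) = 4.6567
y' = 4 − 1.4000·(cos 0.3798 − cos 2.8798) = 1.3475

(4.6567, 1.3475, 0.3798)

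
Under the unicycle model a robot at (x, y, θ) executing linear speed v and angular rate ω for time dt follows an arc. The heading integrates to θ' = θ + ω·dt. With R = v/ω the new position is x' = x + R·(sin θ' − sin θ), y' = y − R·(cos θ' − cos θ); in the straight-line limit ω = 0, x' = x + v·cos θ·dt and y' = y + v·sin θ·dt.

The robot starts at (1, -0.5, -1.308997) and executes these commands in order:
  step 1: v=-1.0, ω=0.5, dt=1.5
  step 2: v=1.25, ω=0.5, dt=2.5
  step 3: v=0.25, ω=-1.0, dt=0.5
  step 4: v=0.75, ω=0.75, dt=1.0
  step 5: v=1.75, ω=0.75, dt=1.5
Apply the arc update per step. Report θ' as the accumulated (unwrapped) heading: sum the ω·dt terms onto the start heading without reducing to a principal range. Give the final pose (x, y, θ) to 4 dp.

step 1: θ'=-0.5590 (R=-2.0000) → pose (0.1288, 0.6779, -0.5590)
step 2: θ'=0.6910 (R=2.5000) → pose (3.0479, 0.8709, 0.6910)
step 3: θ'=0.1910 (R=-0.2500) → pose (3.1598, 0.9237, 0.1910)
step 4: θ'=0.9410 (R=1.0000) → pose (3.7781, 1.3165, 0.9410)
step 5: θ'=2.0660 (R=2.3333) → pose (3.9455, 3.7996, 2.0660)

(3.9455, 3.7996, 2.0660)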